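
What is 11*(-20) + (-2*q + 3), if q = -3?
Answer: -211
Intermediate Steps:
11*(-20) + (-2*q + 3) = 11*(-20) + (-2*(-3) + 3) = -220 + (6 + 3) = -220 + 9 = -211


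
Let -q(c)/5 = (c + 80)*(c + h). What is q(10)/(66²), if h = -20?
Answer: 125/121 ≈ 1.0331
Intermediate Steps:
q(c) = -5*(-20 + c)*(80 + c) (q(c) = -5*(c + 80)*(c - 20) = -5*(80 + c)*(-20 + c) = -5*(-20 + c)*(80 + c))
q(10)/(66²) = (8000 - 300*10 - 5*10²)/(66²) = (8000 - 3000 - 5*100)/4356 = (8000 - 3000 - 500)*(1/4356) = 4500*(1/4356) = 125/121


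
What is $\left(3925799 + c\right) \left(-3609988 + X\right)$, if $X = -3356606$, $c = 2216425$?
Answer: $-42790380865056$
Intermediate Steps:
$\left(3925799 + c\right) \left(-3609988 + X\right) = \left(3925799 + 2216425\right) \left(-3609988 - 3356606\right) = 6142224 \left(-6966594\right) = -42790380865056$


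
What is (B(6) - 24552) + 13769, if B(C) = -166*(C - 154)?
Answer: 13785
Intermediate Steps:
B(C) = 25564 - 166*C (B(C) = -166*(-154 + C) = 25564 - 166*C)
(B(6) - 24552) + 13769 = ((25564 - 166*6) - 24552) + 13769 = ((25564 - 996) - 24552) + 13769 = (24568 - 24552) + 13769 = 16 + 13769 = 13785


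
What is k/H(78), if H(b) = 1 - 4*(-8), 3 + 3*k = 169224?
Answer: 56407/33 ≈ 1709.3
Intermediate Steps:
k = 56407 (k = -1 + (⅓)*169224 = -1 + 56408 = 56407)
H(b) = 33 (H(b) = 1 + 32 = 33)
k/H(78) = 56407/33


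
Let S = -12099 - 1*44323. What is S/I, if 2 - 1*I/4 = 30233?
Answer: 28211/60462 ≈ 0.46659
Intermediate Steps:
S = -56422 (S = -12099 - 44323 = -56422)
I = -120924 (I = 8 - 4*30233 = 8 - 120932 = -120924)
S/I = -56422/(-120924) = -56422*(-1/120924) = 28211/60462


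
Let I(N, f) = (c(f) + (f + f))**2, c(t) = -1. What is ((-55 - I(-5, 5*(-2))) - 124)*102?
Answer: -63240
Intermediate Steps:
I(N, f) = (-1 + 2*f)**2 (I(N, f) = (-1 + (f + f))**2 = (-1 + 2*f)**2)
((-55 - I(-5, 5*(-2))) - 124)*102 = ((-55 - (-1 + 2*(5*(-2)))**2) - 124)*102 = ((-55 - (-1 + 2*(-10))**2) - 124)*102 = ((-55 - (-1 - 20)**2) - 124)*102 = ((-55 - 1*(-21)**2) - 124)*102 = ((-55 - 1*441) - 124)*102 = ((-55 - 441) - 124)*102 = (-496 - 124)*102 = -620*102 = -63240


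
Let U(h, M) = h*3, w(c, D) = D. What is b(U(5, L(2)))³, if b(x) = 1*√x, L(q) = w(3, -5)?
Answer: 15*√15 ≈ 58.095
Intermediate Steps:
L(q) = -5
U(h, M) = 3*h
b(x) = √x
b(U(5, L(2)))³ = (√(3*5))³ = (√15)³ = 15*√15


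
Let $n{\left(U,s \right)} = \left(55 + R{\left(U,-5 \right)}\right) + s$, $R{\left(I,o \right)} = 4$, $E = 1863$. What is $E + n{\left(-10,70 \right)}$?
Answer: $1992$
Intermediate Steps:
$n{\left(U,s \right)} = 59 + s$ ($n{\left(U,s \right)} = \left(55 + 4\right) + s = 59 + s$)
$E + n{\left(-10,70 \right)} = 1863 + \left(59 + 70\right) = 1863 + 129 = 1992$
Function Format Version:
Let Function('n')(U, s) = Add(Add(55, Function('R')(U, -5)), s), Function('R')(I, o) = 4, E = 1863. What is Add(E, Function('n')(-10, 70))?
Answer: 1992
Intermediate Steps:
Function('n')(U, s) = Add(59, s) (Function('n')(U, s) = Add(Add(55, 4), s) = Add(59, s))
Add(E, Function('n')(-10, 70)) = Add(1863, Add(59, 70)) = Add(1863, 129) = 1992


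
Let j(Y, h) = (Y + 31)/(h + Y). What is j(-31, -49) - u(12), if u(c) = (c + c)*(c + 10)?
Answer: -528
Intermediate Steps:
j(Y, h) = (31 + Y)/(Y + h)
u(c) = 2*c*(10 + c) (u(c) = (2*c)*(10 + c) = 2*c*(10 + c))
j(-31, -49) - u(12) = (31 - 31)/(-31 - 49) - 2*12*(10 + 12) = 0/(-80) - 2*12*22 = -1/80*0 - 1*528 = 0 - 528 = -528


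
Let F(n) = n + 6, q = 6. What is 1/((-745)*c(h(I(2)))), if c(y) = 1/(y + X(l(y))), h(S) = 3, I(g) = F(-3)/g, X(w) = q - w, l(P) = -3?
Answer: -12/745 ≈ -0.016107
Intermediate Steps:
F(n) = 6 + n
X(w) = 6 - w
I(g) = 3/g (I(g) = (6 - 3)/g = 3/g)
c(y) = 1/(9 + y) (c(y) = 1/(y + (6 - 1*(-3))) = 1/(y + (6 + 3)) = 1/(y + 9) = 1/(9 + y))
1/((-745)*c(h(I(2)))) = 1/((-745)*(1/(9 + 3))) = -1/(745*(1/12)) = -1/(745*1/12) = -1/745*12 = -12/745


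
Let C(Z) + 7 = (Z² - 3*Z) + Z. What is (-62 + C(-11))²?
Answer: 5476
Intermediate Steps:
C(Z) = -7 + Z² - 2*Z (C(Z) = -7 + ((Z² - 3*Z) + Z) = -7 + (Z² - 2*Z) = -7 + Z² - 2*Z)
(-62 + C(-11))² = (-62 + (-7 + (-11)² - 2*(-11)))² = (-62 + (-7 + 121 + 22))² = (-62 + 136)² = 74² = 5476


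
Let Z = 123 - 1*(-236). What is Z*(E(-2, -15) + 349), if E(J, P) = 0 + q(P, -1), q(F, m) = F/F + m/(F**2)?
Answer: 28270891/225 ≈ 1.2565e+5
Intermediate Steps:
q(F, m) = 1 + m/F**2
E(J, P) = 1 - 1/P**2 (E(J, P) = 0 + (1 - 1/P**2) = 1 - 1/P**2)
Z = 359 (Z = 123 + 236 = 359)
Z*(E(-2, -15) + 349) = 359*((1 - 1/(-15)**2) + 349) = 359*((1 - 1*1/225) + 349) = 359*((1 - 1/225) + 349) = 359*(224/225 + 349) = 359*(78749/225) = 28270891/225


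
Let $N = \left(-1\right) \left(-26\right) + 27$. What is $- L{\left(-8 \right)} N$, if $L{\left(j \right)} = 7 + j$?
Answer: $53$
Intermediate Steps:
$N = 53$ ($N = 26 + 27 = 53$)
$- L{\left(-8 \right)} N = - (7 - 8) 53 = \left(-1\right) \left(-1\right) 53 = 1 \cdot 53 = 53$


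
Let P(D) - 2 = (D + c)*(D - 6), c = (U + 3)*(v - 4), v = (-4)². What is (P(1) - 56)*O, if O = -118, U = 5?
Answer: 63602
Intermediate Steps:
v = 16
c = 96 (c = (5 + 3)*(16 - 4) = 8*12 = 96)
P(D) = 2 + (-6 + D)*(96 + D) (P(D) = 2 + (D + 96)*(D - 6) = 2 + (96 + D)*(-6 + D) = 2 + (-6 + D)*(96 + D))
(P(1) - 56)*O = ((-574 + 1² + 90*1) - 56)*(-118) = ((-574 + 1 + 90) - 56)*(-118) = (-483 - 56)*(-118) = -539*(-118) = 63602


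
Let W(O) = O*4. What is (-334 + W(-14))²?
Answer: 152100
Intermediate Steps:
W(O) = 4*O
(-334 + W(-14))² = (-334 + 4*(-14))² = (-334 - 56)² = (-390)² = 152100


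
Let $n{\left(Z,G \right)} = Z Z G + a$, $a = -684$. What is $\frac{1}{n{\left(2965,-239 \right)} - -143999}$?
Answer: $- \frac{1}{2100959460} \approx -4.7597 \cdot 10^{-10}$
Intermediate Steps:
$n{\left(Z,G \right)} = -684 + G Z^{2}$ ($n{\left(Z,G \right)} = Z Z G - 684 = Z^{2} G - 684 = G Z^{2} - 684 = -684 + G Z^{2}$)
$\frac{1}{n{\left(2965,-239 \right)} - -143999} = \frac{1}{\left(-684 - 239 \cdot 2965^{2}\right) - -143999} = \frac{1}{\left(-684 - 2101102775\right) + \left(-123788 + 267787\right)} = \frac{1}{\left(-684 - 2101102775\right) + 143999} = \frac{1}{-2101103459 + 143999} = \frac{1}{-2100959460} = - \frac{1}{2100959460}$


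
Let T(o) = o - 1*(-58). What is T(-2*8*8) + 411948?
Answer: 411878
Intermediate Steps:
T(o) = 58 + o (T(o) = o + 58 = 58 + o)
T(-2*8*8) + 411948 = (58 - 2*8*8) + 411948 = (58 - 16*8) + 411948 = (58 - 128) + 411948 = -70 + 411948 = 411878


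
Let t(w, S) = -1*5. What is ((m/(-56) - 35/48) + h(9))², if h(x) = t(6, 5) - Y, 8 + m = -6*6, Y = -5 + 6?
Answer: 3988009/112896 ≈ 35.325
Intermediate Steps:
Y = 1
m = -44 (m = -8 - 6*6 = -8 - 36 = -44)
t(w, S) = -5
h(x) = -6 (h(x) = -5 - 1*1 = -5 - 1 = -6)
((m/(-56) - 35/48) + h(9))² = ((-44/(-56) - 35/48) - 6)² = ((-44*(-1/56) - 35*1/48) - 6)² = ((11/14 - 35/48) - 6)² = (19/336 - 6)² = (-1997/336)² = 3988009/112896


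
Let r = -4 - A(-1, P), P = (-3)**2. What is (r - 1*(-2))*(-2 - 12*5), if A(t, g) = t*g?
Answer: -434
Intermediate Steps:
P = 9
A(t, g) = g*t
r = 5 (r = -4 - 9*(-1) = -4 - 1*(-9) = -4 + 9 = 5)
(r - 1*(-2))*(-2 - 12*5) = (5 - 1*(-2))*(-2 - 12*5) = (5 + 2)*(-2 - 60) = 7*(-62) = -434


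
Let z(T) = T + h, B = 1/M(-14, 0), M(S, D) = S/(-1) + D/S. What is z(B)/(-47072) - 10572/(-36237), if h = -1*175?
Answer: 2351925663/7960157632 ≈ 0.29546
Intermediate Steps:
M(S, D) = -S + D/S (M(S, D) = S*(-1) + D/S = -S + D/S)
h = -175
B = 1/14 (B = 1/(-1*(-14) + 0/(-14)) = 1/(14 + 0*(-1/14)) = 1/(14 + 0) = 1/14 ≈ 0.071429)
z(T) = -175 + T (z(T) = T - 175 = -175 + T)
z(B)/(-47072) - 10572/(-36237) = (-175 + 1/14)/(-47072) - 10572/(-36237) = -2449/14*(-1/47072) - 10572*(-1/36237) = 2449/659008 + 3524/12079 = 2351925663/7960157632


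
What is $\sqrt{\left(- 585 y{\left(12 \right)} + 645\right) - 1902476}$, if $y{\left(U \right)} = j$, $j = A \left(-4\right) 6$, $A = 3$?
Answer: $i \sqrt{1859711} \approx 1363.7 i$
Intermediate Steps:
$j = -72$ ($j = 3 \left(-4\right) 6 = \left(-12\right) 6 = -72$)
$y{\left(U \right)} = -72$
$\sqrt{\left(- 585 y{\left(12 \right)} + 645\right) - 1902476} = \sqrt{\left(\left(-585\right) \left(-72\right) + 645\right) - 1902476} = \sqrt{\left(42120 + 645\right) - 1902476} = \sqrt{42765 - 1902476} = \sqrt{-1859711} = i \sqrt{1859711}$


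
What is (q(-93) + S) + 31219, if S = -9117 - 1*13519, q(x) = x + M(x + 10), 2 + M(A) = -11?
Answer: 8477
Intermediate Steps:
M(A) = -13 (M(A) = -2 - 11 = -13)
q(x) = -13 + x (q(x) = x - 13 = -13 + x)
S = -22636 (S = -9117 - 13519 = -22636)
(q(-93) + S) + 31219 = ((-13 - 93) - 22636) + 31219 = (-106 - 22636) + 31219 = -22742 + 31219 = 8477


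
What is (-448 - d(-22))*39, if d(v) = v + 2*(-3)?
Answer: -16380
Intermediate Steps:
d(v) = -6 + v (d(v) = v - 6 = -6 + v)
(-448 - d(-22))*39 = (-448 - (-6 - 22))*39 = (-448 - 1*(-28))*39 = (-448 + 28)*39 = -420*39 = -16380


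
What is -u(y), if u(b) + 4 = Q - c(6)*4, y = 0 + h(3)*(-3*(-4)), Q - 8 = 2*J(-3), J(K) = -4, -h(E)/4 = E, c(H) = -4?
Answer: -12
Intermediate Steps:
h(E) = -4*E
Q = 0 (Q = 8 + 2*(-4) = 8 - 8 = 0)
y = -144 (y = 0 + (-4*3)*(-3*(-4)) = 0 - 12*12 = 0 - 144 = -144)
u(b) = 12 (u(b) = -4 + (0 - (-4)*4) = -4 + (0 - 1*(-16)) = -4 + (0 + 16) = -4 + 16 = 12)
-u(y) = -1*12 = -12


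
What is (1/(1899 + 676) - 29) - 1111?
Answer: -2935499/2575 ≈ -1140.0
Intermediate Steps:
(1/(1899 + 676) - 29) - 1111 = (1/2575 - 29) - 1111 = -74674/2575 - 1111 = -2935499/2575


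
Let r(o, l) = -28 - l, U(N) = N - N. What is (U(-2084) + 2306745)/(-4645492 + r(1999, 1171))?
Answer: -36615/73757 ≈ -0.49643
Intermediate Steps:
U(N) = 0
(U(-2084) + 2306745)/(-4645492 + r(1999, 1171)) = (0 + 2306745)/(-4645492 + (-28 - 1*1171)) = 2306745/(-4645492 + (-28 - 1171)) = 2306745/(-4645492 - 1199) = 2306745/(-4646691) = 2306745*(-1/4646691) = -36615/73757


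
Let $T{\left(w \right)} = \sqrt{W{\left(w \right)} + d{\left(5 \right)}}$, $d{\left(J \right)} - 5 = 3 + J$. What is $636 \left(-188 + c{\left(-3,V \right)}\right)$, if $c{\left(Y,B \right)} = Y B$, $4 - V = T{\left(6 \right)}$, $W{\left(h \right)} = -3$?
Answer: $-127200 + 1908 \sqrt{10} \approx -1.2117 \cdot 10^{5}$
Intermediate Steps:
$d{\left(J \right)} = 8 + J$ ($d{\left(J \right)} = 5 + \left(3 + J\right) = 8 + J$)
$T{\left(w \right)} = \sqrt{10}$ ($T{\left(w \right)} = \sqrt{-3 + \left(8 + 5\right)} = \sqrt{-3 + 13} = \sqrt{10}$)
$V = 4 - \sqrt{10} \approx 0.83772$
$c{\left(Y,B \right)} = B Y$
$636 \left(-188 + c{\left(-3,V \right)}\right) = 636 \left(-188 + \left(4 - \sqrt{10}\right) \left(-3\right)\right) = 636 \left(-188 - \left(12 - 3 \sqrt{10}\right)\right) = 636 \left(-200 + 3 \sqrt{10}\right) = -127200 + 1908 \sqrt{10}$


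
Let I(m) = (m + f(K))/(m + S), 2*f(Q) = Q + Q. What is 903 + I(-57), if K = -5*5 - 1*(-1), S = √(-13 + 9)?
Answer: 2942076/3253 + 162*I/3253 ≈ 904.42 + 0.0498*I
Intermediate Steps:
S = 2*I (S = √(-4) = 2*I ≈ 2.0*I)
K = -24 (K = -25 + 1 = -24)
f(Q) = Q (f(Q) = (Q + Q)/2 = (2*Q)/2 = Q)
I(m) = (-24 + m)/(m + 2*I) (I(m) = (m - 24)/(m + 2*I) = (-24 + m)/(m + 2*I))
903 + I(-57) = 903 + (-24 - 57)/(-57 + 2*I) = 903 + ((-57 - 2*I)/3253)*(-81) = 903 - 81*(-57 - 2*I)/3253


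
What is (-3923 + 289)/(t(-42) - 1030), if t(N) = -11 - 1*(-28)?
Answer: 3634/1013 ≈ 3.5874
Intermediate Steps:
t(N) = 17 (t(N) = -11 + 28 = 17)
(-3923 + 289)/(t(-42) - 1030) = (-3923 + 289)/(17 - 1030) = -3634/(-1013) = -3634*(-1/1013) = 3634/1013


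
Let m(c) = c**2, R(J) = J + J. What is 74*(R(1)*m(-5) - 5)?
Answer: 3330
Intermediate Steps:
R(J) = 2*J
74*(R(1)*m(-5) - 5) = 74*((2*1)*(-5)**2 - 5) = 74*(2*25 - 5) = 74*(50 - 5) = 74*45 = 3330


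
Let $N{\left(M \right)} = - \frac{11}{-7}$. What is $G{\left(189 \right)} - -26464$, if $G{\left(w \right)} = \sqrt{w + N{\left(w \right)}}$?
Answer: $26464 + \frac{\sqrt{9338}}{7} \approx 26478.0$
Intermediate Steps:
$N{\left(M \right)} = \frac{11}{7}$ ($N{\left(M \right)} = \left(-11\right) \left(- \frac{1}{7}\right) = \frac{11}{7}$)
$G{\left(w \right)} = \sqrt{\frac{11}{7} + w}$ ($G{\left(w \right)} = \sqrt{w + \frac{11}{7}} = \sqrt{\frac{11}{7} + w}$)
$G{\left(189 \right)} - -26464 = \frac{\sqrt{77 + 49 \cdot 189}}{7} - -26464 = \frac{\sqrt{77 + 9261}}{7} + 26464 = \frac{\sqrt{9338}}{7} + 26464 = 26464 + \frac{\sqrt{9338}}{7}$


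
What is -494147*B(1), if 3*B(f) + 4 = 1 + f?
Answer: 988294/3 ≈ 3.2943e+5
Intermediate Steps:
B(f) = -1 + f/3 (B(f) = -4/3 + (1 + f)/3 = -4/3 + (⅓ + f/3) = -1 + f/3)
-494147*B(1) = -494147*(-1 + (⅓)*1) = -494147*(-1 + ⅓) = -494147*(-⅔) = 988294/3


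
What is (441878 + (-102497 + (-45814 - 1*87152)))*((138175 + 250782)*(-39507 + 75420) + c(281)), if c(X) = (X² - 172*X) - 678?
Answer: 2883337381269180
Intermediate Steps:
c(X) = -678 + X² - 172*X
(441878 + (-102497 + (-45814 - 1*87152)))*((138175 + 250782)*(-39507 + 75420) + c(281)) = (441878 + (-102497 + (-45814 - 1*87152)))*((138175 + 250782)*(-39507 + 75420) + (-678 + 281² - 172*281)) = (441878 + (-102497 + (-45814 - 87152)))*(388957*35913 + (-678 + 78961 - 48332)) = (441878 + (-102497 - 132966))*(13968612741 + 29951) = (441878 - 235463)*13968642692 = 206415*13968642692 = 2883337381269180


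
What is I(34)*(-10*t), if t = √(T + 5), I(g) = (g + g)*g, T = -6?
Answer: -23120*I ≈ -23120.0*I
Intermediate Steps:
I(g) = 2*g² (I(g) = (2*g)*g = 2*g²)
t = I (t = √(-6 + 5) = √(-1) = I ≈ 1.0*I)
I(34)*(-10*t) = (2*34²)*(-10*I) = (2*1156)*(-10*I) = 2312*(-10*I) = -23120*I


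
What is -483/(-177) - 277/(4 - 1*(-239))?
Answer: 22780/14337 ≈ 1.5889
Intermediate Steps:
-483/(-177) - 277/(4 - 1*(-239)) = -483*(-1/177) - 277/(4 + 239) = 161/59 - 277/243 = 22780/14337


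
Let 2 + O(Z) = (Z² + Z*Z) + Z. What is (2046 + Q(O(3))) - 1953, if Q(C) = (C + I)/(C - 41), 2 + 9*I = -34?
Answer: 2031/22 ≈ 92.318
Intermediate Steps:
I = -4 (I = -2/9 + (⅑)*(-34) = -2/9 - 34/9 = -4)
O(Z) = -2 + Z + 2*Z² (O(Z) = -2 + ((Z² + Z*Z) + Z) = -2 + ((Z² + Z²) + Z) = -2 + (2*Z² + Z) = -2 + (Z + 2*Z²) = -2 + Z + 2*Z²)
Q(C) = (-4 + C)/(-41 + C) (Q(C) = (C - 4)/(C - 41) = (-4 + C)/(-41 + C))
(2046 + Q(O(3))) - 1953 = (2046 + (-4 + (-2 + 3 + 2*3²))/(-41 + (-2 + 3 + 2*3²))) - 1953 = (2046 + (-4 + (-2 + 3 + 2*9))/(-41 + (-2 + 3 + 2*9))) - 1953 = (2046 + (-4 + (-2 + 3 + 18))/(-41 + (-2 + 3 + 18))) - 1953 = (2046 + (-4 + 19)/(-41 + 19)) - 1953 = (2046 + 15/(-22)) - 1953 = (2046 - 1/22*15) - 1953 = (2046 - 15/22) - 1953 = 44997/22 - 1953 = 2031/22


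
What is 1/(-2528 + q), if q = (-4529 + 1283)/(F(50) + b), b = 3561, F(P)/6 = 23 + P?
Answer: -1333/3370906 ≈ -0.00039544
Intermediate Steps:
F(P) = 138 + 6*P (F(P) = 6*(23 + P) = 138 + 6*P)
q = -1082/1333 (q = (-4529 + 1283)/((138 + 6*50) + 3561) = -3246/((138 + 300) + 3561) = -3246/(438 + 3561) = -3246/3999 = -3246*1/3999 = -1082/1333 ≈ -0.81170)
1/(-2528 + q) = 1/(-2528 - 1082/1333) = 1/(-3370906/1333) = -1333/3370906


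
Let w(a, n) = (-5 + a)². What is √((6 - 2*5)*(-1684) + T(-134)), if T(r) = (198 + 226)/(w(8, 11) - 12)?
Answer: 2*√14838/3 ≈ 81.208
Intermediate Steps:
T(r) = -424/3 (T(r) = (198 + 226)/((-5 + 8)² - 12) = 424/(3² - 12) = 424/(9 - 12) = 424/(-3) = 424*(-⅓) = -424/3)
√((6 - 2*5)*(-1684) + T(-134)) = √((6 - 2*5)*(-1684) - 424/3) = √((6 - 10)*(-1684) - 424/3) = √(-4*(-1684) - 424/3) = √(6736 - 424/3) = √(19784/3) = 2*√14838/3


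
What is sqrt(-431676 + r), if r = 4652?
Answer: 4*I*sqrt(26689) ≈ 653.47*I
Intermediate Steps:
sqrt(-431676 + r) = sqrt(-431676 + 4652) = sqrt(-427024) = 4*I*sqrt(26689)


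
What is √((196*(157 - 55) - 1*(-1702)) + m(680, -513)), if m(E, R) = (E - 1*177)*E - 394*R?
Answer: 4*√35366 ≈ 752.23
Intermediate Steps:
m(E, R) = -394*R + E*(-177 + E) (m(E, R) = (E - 177)*E - 394*R = (-177 + E)*E - 394*R = E*(-177 + E) - 394*R = -394*R + E*(-177 + E))
√((196*(157 - 55) - 1*(-1702)) + m(680, -513)) = √((196*(157 - 55) - 1*(-1702)) + (680² - 394*(-513) - 177*680)) = √((196*102 + 1702) + (462400 + 202122 - 120360)) = √((19992 + 1702) + 544162) = √(21694 + 544162) = √565856 = 4*√35366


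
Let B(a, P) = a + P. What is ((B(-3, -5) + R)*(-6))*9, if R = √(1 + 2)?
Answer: 432 - 54*√3 ≈ 338.47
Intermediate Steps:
R = √3 ≈ 1.7320
B(a, P) = P + a
((B(-3, -5) + R)*(-6))*9 = (((-5 - 3) + √3)*(-6))*9 = ((-8 + √3)*(-6))*9 = (48 - 6*√3)*9 = 432 - 54*√3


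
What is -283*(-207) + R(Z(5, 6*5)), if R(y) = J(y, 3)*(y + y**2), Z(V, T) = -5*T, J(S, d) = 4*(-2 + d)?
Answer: 147981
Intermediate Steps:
J(S, d) = -8 + 4*d
Z(V, T) = -5*T
R(y) = 4*y + 4*y**2 (R(y) = (-8 + 4*3)*(y + y**2) = (-8 + 12)*(y + y**2) = 4*(y + y**2) = 4*y + 4*y**2)
-283*(-207) + R(Z(5, 6*5)) = -283*(-207) + 4*(-30*5)*(1 - 30*5) = 58581 + 4*(-5*30)*(1 - 5*30) = 58581 + 4*(-150)*(1 - 150) = 58581 + 4*(-150)*(-149) = 58581 + 89400 = 147981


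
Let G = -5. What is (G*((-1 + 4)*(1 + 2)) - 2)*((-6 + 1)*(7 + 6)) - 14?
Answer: 3041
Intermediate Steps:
(G*((-1 + 4)*(1 + 2)) - 2)*((-6 + 1)*(7 + 6)) - 14 = (-5*(-1 + 4)*(1 + 2) - 2)*((-6 + 1)*(7 + 6)) - 14 = (-15*3 - 2)*(-5*13) - 14 = (-5*9 - 2)*(-65) - 14 = (-45 - 2)*(-65) - 14 = -47*(-65) - 14 = 3055 - 14 = 3041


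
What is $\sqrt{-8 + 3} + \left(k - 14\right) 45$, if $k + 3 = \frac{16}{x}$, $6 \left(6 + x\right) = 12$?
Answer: $-945 + i \sqrt{5} \approx -945.0 + 2.2361 i$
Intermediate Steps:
$x = -4$ ($x = -6 + \frac{1}{6} \cdot 12 = -6 + 2 = -4$)
$k = -7$ ($k = -3 + \frac{16}{-4} = -3 + 16 \left(- \frac{1}{4}\right) = -3 - 4 = -7$)
$\sqrt{-8 + 3} + \left(k - 14\right) 45 = \sqrt{-8 + 3} + \left(-7 - 14\right) 45 = \sqrt{-5} + \left(-7 - 14\right) 45 = i \sqrt{5} - 945 = -945 + i \sqrt{5}$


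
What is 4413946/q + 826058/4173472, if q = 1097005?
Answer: 9663834898401/2289159825680 ≈ 4.2216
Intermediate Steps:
4413946/q + 826058/4173472 = 4413946/1097005 + 826058/4173472 = 4413946*(1/1097005) + 826058*(1/4173472) = 4413946/1097005 + 413029/2086736 = 9663834898401/2289159825680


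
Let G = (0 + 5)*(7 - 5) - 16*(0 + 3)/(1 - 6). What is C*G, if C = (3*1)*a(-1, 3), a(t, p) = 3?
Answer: 882/5 ≈ 176.40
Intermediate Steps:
C = 9 (C = (3*1)*3 = 3*3 = 9)
G = 98/5 (G = 5*2 - 48/(-5) = 10 - 48*(-1)/5 = 10 - 16*(-3/5) = 10 + 48/5 = 98/5 ≈ 19.600)
C*G = 9*(98/5) = 882/5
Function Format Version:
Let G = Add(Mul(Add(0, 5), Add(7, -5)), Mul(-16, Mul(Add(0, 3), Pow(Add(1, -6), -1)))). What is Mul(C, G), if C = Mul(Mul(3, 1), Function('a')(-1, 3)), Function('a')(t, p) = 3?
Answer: Rational(882, 5) ≈ 176.40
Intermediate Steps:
C = 9 (C = Mul(Mul(3, 1), 3) = Mul(3, 3) = 9)
G = Rational(98, 5) (G = Add(Mul(5, 2), Mul(-16, Mul(3, Pow(-5, -1)))) = Add(10, Mul(-16, Mul(3, Rational(-1, 5)))) = Add(10, Mul(-16, Rational(-3, 5))) = Add(10, Rational(48, 5)) = Rational(98, 5) ≈ 19.600)
Mul(C, G) = Mul(9, Rational(98, 5)) = Rational(882, 5)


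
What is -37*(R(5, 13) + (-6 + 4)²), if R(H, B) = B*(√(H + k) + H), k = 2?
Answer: -2553 - 481*√7 ≈ -3825.6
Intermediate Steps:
R(H, B) = B*(H + √(2 + H)) (R(H, B) = B*(√(H + 2) + H) = B*(√(2 + H) + H) = B*(H + √(2 + H)))
-37*(R(5, 13) + (-6 + 4)²) = -37*(13*(5 + √(2 + 5)) + (-6 + 4)²) = -37*(13*(5 + √7) + (-2)²) = -37*((65 + 13*√7) + 4) = -37*(69 + 13*√7) = -2553 - 481*√7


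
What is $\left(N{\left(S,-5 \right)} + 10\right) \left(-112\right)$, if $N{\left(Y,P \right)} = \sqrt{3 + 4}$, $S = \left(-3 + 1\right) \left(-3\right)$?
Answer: $-1120 - 112 \sqrt{7} \approx -1416.3$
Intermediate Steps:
$S = 6$ ($S = \left(-2\right) \left(-3\right) = 6$)
$N{\left(Y,P \right)} = \sqrt{7}$
$\left(N{\left(S,-5 \right)} + 10\right) \left(-112\right) = \left(\sqrt{7} + 10\right) \left(-112\right) = \left(10 + \sqrt{7}\right) \left(-112\right) = -1120 - 112 \sqrt{7}$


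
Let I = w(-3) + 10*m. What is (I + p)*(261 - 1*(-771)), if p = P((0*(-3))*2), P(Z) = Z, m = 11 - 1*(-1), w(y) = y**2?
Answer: 133128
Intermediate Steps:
m = 12 (m = 11 + 1 = 12)
p = 0 (p = (0*(-3))*2 = 0*2 = 0)
I = 129 (I = (-3)**2 + 10*12 = 9 + 120 = 129)
(I + p)*(261 - 1*(-771)) = (129 + 0)*(261 - 1*(-771)) = 129*(261 + 771) = 129*1032 = 133128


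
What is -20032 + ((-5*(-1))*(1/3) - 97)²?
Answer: -98492/9 ≈ -10944.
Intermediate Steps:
-20032 + ((-5*(-1))*(1/3) - 97)² = -20032 + (5*(1*(⅓)) - 97)² = -20032 + (5*(⅓) - 97)² = -20032 + (5/3 - 97)² = -20032 + (-286/3)² = -20032 + 81796/9 = -98492/9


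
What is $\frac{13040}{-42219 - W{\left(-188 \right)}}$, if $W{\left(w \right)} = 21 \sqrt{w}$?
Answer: $- \frac{61170640}{198058541} + \frac{182560 i \sqrt{47}}{594175623} \approx -0.30885 + 0.0021064 i$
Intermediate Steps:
$\frac{13040}{-42219 - W{\left(-188 \right)}} = \frac{13040}{-42219 - 21 \sqrt{-188}} = \frac{13040}{-42219 - 21 \cdot 2 i \sqrt{47}} = \frac{13040}{-42219 - 42 i \sqrt{47}}$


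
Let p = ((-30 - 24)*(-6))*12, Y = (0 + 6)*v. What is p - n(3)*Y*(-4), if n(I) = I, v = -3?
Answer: 3672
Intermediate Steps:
Y = -18 (Y = (0 + 6)*(-3) = 6*(-3) = -18)
p = 3888 (p = -54*(-6)*12 = 324*12 = 3888)
p - n(3)*Y*(-4) = 3888 - 3*(-18)*(-4) = 3888 - (-54)*(-4) = 3888 - 1*216 = 3888 - 216 = 3672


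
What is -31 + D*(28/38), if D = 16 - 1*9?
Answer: -491/19 ≈ -25.842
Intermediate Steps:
D = 7 (D = 16 - 9 = 7)
-31 + D*(28/38) = -31 + 7*(28/38) = -31 + 7*(28*(1/38)) = -31 + 7*(14/19) = -31 + 98/19 = -491/19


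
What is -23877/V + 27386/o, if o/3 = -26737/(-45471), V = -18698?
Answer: 7761983777545/499928426 ≈ 15526.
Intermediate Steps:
o = 26737/15157 (o = 3*(-26737/(-45471)) = 3*(-26737*(-1/45471)) = 3*(26737/45471) = 26737/15157 ≈ 1.7640)
-23877/V + 27386/o = -23877/(-18698) + 27386/(26737/15157) = -23877*(-1/18698) + 27386*(15157/26737) = 23877/18698 + 415089602/26737 = 7761983777545/499928426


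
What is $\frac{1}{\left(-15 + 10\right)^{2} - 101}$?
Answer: $- \frac{1}{76} \approx -0.013158$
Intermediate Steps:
$\frac{1}{\left(-15 + 10\right)^{2} - 101} = \frac{1}{\left(-5\right)^{2} - 101} = \frac{1}{25 - 101} = \frac{1}{-76} = - \frac{1}{76}$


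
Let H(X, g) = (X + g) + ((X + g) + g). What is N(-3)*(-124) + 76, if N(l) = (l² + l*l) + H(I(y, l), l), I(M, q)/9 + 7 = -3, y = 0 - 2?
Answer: 21280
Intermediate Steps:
y = -2
I(M, q) = -90 (I(M, q) = -63 + 9*(-3) = -63 - 27 = -90)
H(X, g) = 2*X + 3*g (H(X, g) = (X + g) + (X + 2*g) = 2*X + 3*g)
N(l) = -180 + 2*l² + 3*l (N(l) = (l² + l*l) + (2*(-90) + 3*l) = (l² + l²) + (-180 + 3*l) = 2*l² + (-180 + 3*l) = -180 + 2*l² + 3*l)
N(-3)*(-124) + 76 = (-180 + 2*(-3)² + 3*(-3))*(-124) + 76 = (-180 + 2*9 - 9)*(-124) + 76 = (-180 + 18 - 9)*(-124) + 76 = -171*(-124) + 76 = 21204 + 76 = 21280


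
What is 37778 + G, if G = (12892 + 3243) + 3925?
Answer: 57838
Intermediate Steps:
G = 20060 (G = 16135 + 3925 = 20060)
37778 + G = 37778 + 20060 = 57838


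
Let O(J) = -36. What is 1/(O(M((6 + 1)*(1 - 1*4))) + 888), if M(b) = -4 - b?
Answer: 1/852 ≈ 0.0011737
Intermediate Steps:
1/(O(M((6 + 1)*(1 - 1*4))) + 888) = 1/(-36 + 888) = 1/852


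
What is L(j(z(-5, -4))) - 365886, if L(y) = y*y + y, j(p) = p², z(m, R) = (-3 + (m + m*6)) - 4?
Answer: 2747574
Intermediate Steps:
z(m, R) = -7 + 7*m (z(m, R) = (-3 + (m + 6*m)) - 4 = (-3 + 7*m) - 4 = -7 + 7*m)
L(y) = y + y² (L(y) = y² + y = y + y²)
L(j(z(-5, -4))) - 365886 = (-7 + 7*(-5))²*(1 + (-7 + 7*(-5))²) - 365886 = (-7 - 35)²*(1 + (-7 - 35)²) - 365886 = (-42)²*(1 + (-42)²) - 365886 = 1764*(1 + 1764) - 365886 = 1764*1765 - 365886 = 3113460 - 365886 = 2747574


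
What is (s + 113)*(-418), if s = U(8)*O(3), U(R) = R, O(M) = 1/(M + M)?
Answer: -143374/3 ≈ -47791.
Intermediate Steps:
O(M) = 1/(2*M)
s = 4/3 (s = 8*((½)/3) = 8*((½)*(⅓)) = 8*(⅙) = 4/3 ≈ 1.3333)
(s + 113)*(-418) = (4/3 + 113)*(-418) = (343/3)*(-418) = -143374/3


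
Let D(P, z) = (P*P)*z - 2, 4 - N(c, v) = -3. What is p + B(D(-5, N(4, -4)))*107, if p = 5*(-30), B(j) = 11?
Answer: 1027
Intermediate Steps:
N(c, v) = 7 (N(c, v) = 4 - 1*(-3) = 4 + 3 = 7)
D(P, z) = -2 + z*P² (D(P, z) = P²*z - 2 = z*P² - 2 = -2 + z*P²)
p = -150
p + B(D(-5, N(4, -4)))*107 = -150 + 11*107 = -150 + 1177 = 1027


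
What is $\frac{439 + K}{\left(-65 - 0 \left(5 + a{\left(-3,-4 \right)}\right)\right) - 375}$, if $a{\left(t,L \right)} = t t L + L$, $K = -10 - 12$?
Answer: $- \frac{417}{440} \approx -0.94773$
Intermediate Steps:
$K = -22$ ($K = -10 - 12 = -22$)
$a{\left(t,L \right)} = L + L t^{2}$ ($a{\left(t,L \right)} = t^{2} L + L = L t^{2} + L = L + L t^{2}$)
$\frac{439 + K}{\left(-65 - 0 \left(5 + a{\left(-3,-4 \right)}\right)\right) - 375} = \frac{439 - 22}{\left(-65 - 0 \left(5 - 4 \left(1 + \left(-3\right)^{2}\right)\right)\right) - 375} = \frac{1}{\left(-65 - 0 \left(5 - 4 \left(1 + 9\right)\right)\right) - 375} \cdot 417 = \frac{1}{\left(-65 - 0 \left(5 - 40\right)\right) - 375} \cdot 417 = \frac{1}{\left(-65 - 0 \left(-35\right)\right) - 375} \cdot 417 = \frac{1}{\left(-65 - 0\right) - 375} \cdot 417 = \frac{1}{\left(-65 + 0\right) - 375} \cdot 417 = \frac{1}{-65 - 375} \cdot 417 = \frac{1}{-440} \cdot 417 = \left(- \frac{1}{440}\right) 417 = - \frac{417}{440}$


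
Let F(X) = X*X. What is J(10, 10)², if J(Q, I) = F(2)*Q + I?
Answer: 2500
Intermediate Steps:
F(X) = X²
J(Q, I) = I + 4*Q (J(Q, I) = 2²*Q + I = 4*Q + I = I + 4*Q)
J(10, 10)² = (10 + 4*10)² = (10 + 40)² = 50² = 2500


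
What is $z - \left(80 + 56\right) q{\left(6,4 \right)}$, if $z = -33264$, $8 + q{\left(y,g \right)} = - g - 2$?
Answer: $-31360$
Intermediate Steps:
$q{\left(y,g \right)} = -10 - g$ ($q{\left(y,g \right)} = -8 - \left(2 + g\right) = -10 - g$)
$z - \left(80 + 56\right) q{\left(6,4 \right)} = -33264 - \left(80 + 56\right) \left(-10 - 4\right) = -33264 - 136 \left(-10 - 4\right) = -33264 - 136 \left(-14\right) = -33264 - -1904 = -33264 + 1904 = -31360$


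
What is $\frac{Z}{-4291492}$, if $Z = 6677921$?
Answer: $- \frac{6677921}{4291492} \approx -1.5561$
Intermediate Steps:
$\frac{Z}{-4291492} = \frac{6677921}{-4291492} = 6677921 \left(- \frac{1}{4291492}\right) = - \frac{6677921}{4291492}$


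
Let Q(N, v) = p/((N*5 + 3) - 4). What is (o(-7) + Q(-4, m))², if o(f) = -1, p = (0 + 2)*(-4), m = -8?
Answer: 169/441 ≈ 0.38322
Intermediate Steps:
p = -8 (p = 2*(-4) = -8)
Q(N, v) = -8/(-1 + 5*N) (Q(N, v) = -8/((N*5 + 3) - 4) = -8/((5*N + 3) - 4) = -8/((3 + 5*N) - 4) = -8/(-1 + 5*N))
(o(-7) + Q(-4, m))² = (-1 - 8/(-1 + 5*(-4)))² = (-1 - 8/(-1 - 20))² = (-1 - 8/(-21))² = (-1 - 8*(-1/21))² = (-1 + 8/21)² = (-13/21)² = 169/441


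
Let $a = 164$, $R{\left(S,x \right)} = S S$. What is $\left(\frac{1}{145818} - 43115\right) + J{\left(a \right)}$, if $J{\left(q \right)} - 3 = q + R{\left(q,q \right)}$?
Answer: $- \frac{2340670535}{145818} \approx -16052.0$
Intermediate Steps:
$R{\left(S,x \right)} = S^{2}$
$J{\left(q \right)} = 3 + q + q^{2}$ ($J{\left(q \right)} = 3 + \left(q + q^{2}\right) = 3 + q + q^{2}$)
$\left(\frac{1}{145818} - 43115\right) + J{\left(a \right)} = \left(\frac{1}{145818} - 43115\right) + \left(3 + 164 + 164^{2}\right) = \left(\frac{1}{145818} - 43115\right) + \left(3 + 164 + 26896\right) = - \frac{6286943069}{145818} + 27063 = - \frac{2340670535}{145818}$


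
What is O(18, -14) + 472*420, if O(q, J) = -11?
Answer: 198229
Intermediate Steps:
O(18, -14) + 472*420 = -11 + 472*420 = -11 + 198240 = 198229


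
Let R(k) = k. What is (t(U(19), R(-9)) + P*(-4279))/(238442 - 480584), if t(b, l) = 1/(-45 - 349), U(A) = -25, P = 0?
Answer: 1/95403948 ≈ 1.0482e-8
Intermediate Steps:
t(b, l) = -1/394 (t(b, l) = 1/(-394) = -1/394)
(t(U(19), R(-9)) + P*(-4279))/(238442 - 480584) = (-1/394 + 0*(-4279))/(238442 - 480584) = (-1/394 + 0)/(-242142) = -1/394*(-1/242142) = 1/95403948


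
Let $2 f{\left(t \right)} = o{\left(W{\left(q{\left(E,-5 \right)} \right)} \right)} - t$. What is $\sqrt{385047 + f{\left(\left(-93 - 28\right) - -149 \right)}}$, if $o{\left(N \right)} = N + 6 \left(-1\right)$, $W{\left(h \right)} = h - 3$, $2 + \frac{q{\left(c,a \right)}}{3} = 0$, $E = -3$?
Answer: $\frac{\sqrt{1540102}}{2} \approx 620.5$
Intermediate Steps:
$q{\left(c,a \right)} = -6$ ($q{\left(c,a \right)} = -6 + 3 \cdot 0 = -6 + 0 = -6$)
$W{\left(h \right)} = -3 + h$
$o{\left(N \right)} = -6 + N$ ($o{\left(N \right)} = N - 6 = -6 + N$)
$f{\left(t \right)} = - \frac{15}{2} - \frac{t}{2}$ ($f{\left(t \right)} = \frac{\left(-6 - 9\right) - t}{2} = \frac{-15 - t}{2} = - \frac{15}{2} - \frac{t}{2}$)
$\sqrt{385047 + f{\left(\left(-93 - 28\right) - -149 \right)}} = \sqrt{385047 - \left(\frac{15}{2} + \frac{\left(-93 - 28\right) - -149}{2}\right)} = \sqrt{385047 - \left(\frac{15}{2} + \frac{-121 + 149}{2}\right)} = \sqrt{385047 - \frac{43}{2}} = \sqrt{\frac{770051}{2}} = \frac{\sqrt{1540102}}{2}$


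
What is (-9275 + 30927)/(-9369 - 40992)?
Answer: -21652/50361 ≈ -0.42994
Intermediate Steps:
(-9275 + 30927)/(-9369 - 40992) = 21652/(-50361) = 21652*(-1/50361) = -21652/50361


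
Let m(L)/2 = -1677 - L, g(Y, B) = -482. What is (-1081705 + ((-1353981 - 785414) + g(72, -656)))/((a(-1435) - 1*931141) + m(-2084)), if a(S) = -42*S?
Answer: 3221582/870057 ≈ 3.7027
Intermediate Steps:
m(L) = -3354 - 2*L (m(L) = 2*(-1677 - L) = -3354 - 2*L)
(-1081705 + ((-1353981 - 785414) + g(72, -656)))/((a(-1435) - 1*931141) + m(-2084)) = (-1081705 + ((-1353981 - 785414) - 482))/((-42*(-1435) - 1*931141) + (-3354 - 2*(-2084))) = (-1081705 + (-2139395 - 482))/((60270 - 931141) + (-3354 + 4168)) = (-1081705 - 2139877)/(-870871 + 814) = -3221582/(-870057) = -3221582*(-1/870057) = 3221582/870057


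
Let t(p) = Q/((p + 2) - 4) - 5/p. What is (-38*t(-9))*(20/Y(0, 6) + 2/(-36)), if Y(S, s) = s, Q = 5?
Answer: -11210/891 ≈ -12.581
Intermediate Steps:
t(p) = -5/p + 5/(-2 + p) (t(p) = 5/((p + 2) - 4) - 5/p = 5/((2 + p) - 4) - 5/p = 5/(-2 + p) - 5/p = -5/p + 5/(-2 + p))
(-38*t(-9))*(20/Y(0, 6) + 2/(-36)) = (-380/((-9)*(-2 - 9)))*(20/6 + 2/(-36)) = (-380*(-1)/(9*(-11)))*(20*(1/6) + 2*(-1/36)) = (-380*(-1)*(-1)/(9*11))*(10/3 - 1/18) = -38*10/99*(59/18) = -380/99*59/18 = -11210/891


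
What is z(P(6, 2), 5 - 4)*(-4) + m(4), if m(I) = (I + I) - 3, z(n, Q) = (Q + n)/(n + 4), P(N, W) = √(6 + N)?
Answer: 13 - 6*√3 ≈ 2.6077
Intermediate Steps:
z(n, Q) = (Q + n)/(4 + n)
m(I) = -3 + 2*I (m(I) = 2*I - 3 = -3 + 2*I)
z(P(6, 2), 5 - 4)*(-4) + m(4) = (((5 - 4) + √(6 + 6))/(4 + √(6 + 6)))*(-4) + (-3 + 2*4) = ((1 + √12)/(4 + √12))*(-4) + (-3 + 8) = ((1 + 2*√3)/(4 + 2*√3))*(-4) + 5 = -4*(1 + 2*√3)/(4 + 2*√3) + 5 = 5 - 4*(1 + 2*√3)/(4 + 2*√3)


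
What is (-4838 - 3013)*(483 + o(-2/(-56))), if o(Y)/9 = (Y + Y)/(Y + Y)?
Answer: -3862692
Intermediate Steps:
o(Y) = 9 (o(Y) = 9*((Y + Y)/(Y + Y)) = 9*((2*Y)/((2*Y))) = 9*((2*Y)*(1/(2*Y))) = 9*1 = 9)
(-4838 - 3013)*(483 + o(-2/(-56))) = (-4838 - 3013)*(483 + 9) = -7851*492 = -3862692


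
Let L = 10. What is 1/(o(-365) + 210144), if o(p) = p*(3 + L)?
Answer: 1/205399 ≈ 4.8686e-6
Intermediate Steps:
o(p) = 13*p (o(p) = p*(3 + 10) = p*13 = 13*p)
1/(o(-365) + 210144) = 1/(13*(-365) + 210144) = 1/(-4745 + 210144) = 1/205399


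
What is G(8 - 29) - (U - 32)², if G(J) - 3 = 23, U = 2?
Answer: -874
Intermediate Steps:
G(J) = 26 (G(J) = 3 + 23 = 26)
G(8 - 29) - (U - 32)² = 26 - (2 - 32)² = 26 - 1*(-30)² = 26 - 1*900 = 26 - 900 = -874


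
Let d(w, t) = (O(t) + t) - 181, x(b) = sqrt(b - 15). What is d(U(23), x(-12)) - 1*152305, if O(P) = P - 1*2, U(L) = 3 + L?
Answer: -152488 + 6*I*sqrt(3) ≈ -1.5249e+5 + 10.392*I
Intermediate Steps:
x(b) = sqrt(-15 + b)
O(P) = -2 + P (O(P) = P - 2 = -2 + P)
d(w, t) = -183 + 2*t (d(w, t) = ((-2 + t) + t) - 181 = (-2 + 2*t) - 181 = -183 + 2*t)
d(U(23), x(-12)) - 1*152305 = (-183 + 2*sqrt(-15 - 12)) - 1*152305 = (-183 + 2*sqrt(-27)) - 152305 = (-183 + 2*(3*I*sqrt(3))) - 152305 = (-183 + 6*I*sqrt(3)) - 152305 = -152488 + 6*I*sqrt(3)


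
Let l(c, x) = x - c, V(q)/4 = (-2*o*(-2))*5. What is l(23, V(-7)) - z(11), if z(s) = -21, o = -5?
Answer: -402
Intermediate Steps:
V(q) = -400 (V(q) = 4*((-2*(-5)*(-2))*5) = 4*((10*(-2))*5) = 4*(-20*5) = 4*(-100) = -400)
l(23, V(-7)) - z(11) = (-400 - 1*23) - 1*(-21) = (-400 - 23) + 21 = -423 + 21 = -402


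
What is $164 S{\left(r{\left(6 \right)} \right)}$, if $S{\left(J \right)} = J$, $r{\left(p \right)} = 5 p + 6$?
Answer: $5904$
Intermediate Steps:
$r{\left(p \right)} = 6 + 5 p$
$164 S{\left(r{\left(6 \right)} \right)} = 164 \left(6 + 5 \cdot 6\right) = 164 \left(6 + 30\right) = 164 \cdot 36 = 5904$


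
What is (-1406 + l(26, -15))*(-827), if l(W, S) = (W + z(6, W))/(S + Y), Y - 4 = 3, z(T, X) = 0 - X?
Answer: 1162762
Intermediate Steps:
z(T, X) = -X
Y = 7 (Y = 4 + 3 = 7)
l(W, S) = 0 (l(W, S) = (W - W)/(S + 7) = 0/(7 + S) = 0)
(-1406 + l(26, -15))*(-827) = (-1406 + 0)*(-827) = -1406*(-827) = 1162762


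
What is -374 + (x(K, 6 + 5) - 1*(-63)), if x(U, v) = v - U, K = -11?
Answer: -289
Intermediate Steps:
-374 + (x(K, 6 + 5) - 1*(-63)) = -374 + (((6 + 5) - 1*(-11)) - 1*(-63)) = -374 + ((11 + 11) + 63) = -374 + (22 + 63) = -374 + 85 = -289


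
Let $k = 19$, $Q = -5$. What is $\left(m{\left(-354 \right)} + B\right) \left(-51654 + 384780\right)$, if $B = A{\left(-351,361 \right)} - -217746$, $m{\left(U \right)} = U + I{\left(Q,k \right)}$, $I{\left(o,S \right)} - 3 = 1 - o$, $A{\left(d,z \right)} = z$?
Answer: $72542184012$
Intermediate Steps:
$I{\left(o,S \right)} = 4 - o$ ($I{\left(o,S \right)} = 3 - \left(-1 + o\right) = 4 - o$)
$m{\left(U \right)} = 9 + U$ ($m{\left(U \right)} = U + \left(4 - -5\right) = U + \left(4 + 5\right) = U + 9 = 9 + U$)
$B = 218107$ ($B = 361 - -217746 = 361 + 217746 = 218107$)
$\left(m{\left(-354 \right)} + B\right) \left(-51654 + 384780\right) = \left(\left(9 - 354\right) + 218107\right) \left(-51654 + 384780\right) = \left(-345 + 218107\right) 333126 = 217762 \cdot 333126 = 72542184012$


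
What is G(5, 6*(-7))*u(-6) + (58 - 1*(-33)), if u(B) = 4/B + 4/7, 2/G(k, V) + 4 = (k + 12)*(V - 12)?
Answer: 880973/9681 ≈ 91.000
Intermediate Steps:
G(k, V) = 2/(-4 + (-12 + V)*(12 + k)) (G(k, V) = 2/(-4 + (k + 12)*(V - 12)) = 2/(-4 + (12 + k)*(-12 + V)) = 2/(-4 + (-12 + V)*(12 + k)))
u(B) = 4/7 + 4/B (u(B) = 4/B + 4*(⅐) = 4/B + 4/7 = 4/7 + 4/B)
G(5, 6*(-7))*u(-6) + (58 - 1*(-33)) = (2/(-148 - 12*5 + 12*(6*(-7)) + (6*(-7))*5))*(4/7 + 4/(-6)) + (58 - 1*(-33)) = (2/(-148 - 60 + 12*(-42) - 42*5))*(4/7 + 4*(-⅙)) + (58 + 33) = (2/(-148 - 60 - 504 - 210))*(4/7 - ⅔) + 91 = (2/(-922))*(-2/21) + 91 = (2*(-1/922))*(-2/21) + 91 = -1/461*(-2/21) + 91 = 2/9681 + 91 = 880973/9681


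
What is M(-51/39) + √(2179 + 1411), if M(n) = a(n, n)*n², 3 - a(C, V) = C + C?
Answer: 21097/2197 + √3590 ≈ 69.519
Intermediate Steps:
a(C, V) = 3 - 2*C (a(C, V) = 3 - (C + C) = 3 - 2*C)
M(n) = n²*(3 - 2*n) (M(n) = (3 - 2*n)*n² = n²*(3 - 2*n))
M(-51/39) + √(2179 + 1411) = (-51/39)²*(3 - (-102)/39) + √(2179 + 1411) = (-51*1/39)²*(3 - (-102)/39) + √3590 = (-17/13)²*(3 - 2*(-17/13)) + √3590 = 289*(3 + 34/13)/169 + √3590 = (289/169)*(73/13) + √3590 = 21097/2197 + √3590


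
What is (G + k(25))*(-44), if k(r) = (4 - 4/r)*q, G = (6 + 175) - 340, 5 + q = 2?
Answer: 187572/25 ≈ 7502.9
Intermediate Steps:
q = -3 (q = -5 + 2 = -3)
G = -159 (G = 181 - 340 = -159)
k(r) = -12 + 12/r (k(r) = (4 - 4/r)*(-3) = -12 + 12/r)
(G + k(25))*(-44) = (-159 + (-12 + 12/25))*(-44) = (-159 - 288/25)*(-44) = -4263/25*(-44) = 187572/25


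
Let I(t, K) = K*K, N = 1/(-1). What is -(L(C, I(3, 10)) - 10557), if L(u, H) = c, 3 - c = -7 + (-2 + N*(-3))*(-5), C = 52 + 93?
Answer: 10542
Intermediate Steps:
N = -1
I(t, K) = K²
C = 145
c = 15 (c = 3 - (-7 + (-2 - 1*(-3))*(-5)) = 3 - (-7 + (-2 + 3)*(-5)) = 3 - (-7 + 1*(-5)) = 3 - (-7 - 5) = 3 - 1*(-12) = 3 + 12 = 15)
L(u, H) = 15
-(L(C, I(3, 10)) - 10557) = -(15 - 10557) = -1*(-10542) = 10542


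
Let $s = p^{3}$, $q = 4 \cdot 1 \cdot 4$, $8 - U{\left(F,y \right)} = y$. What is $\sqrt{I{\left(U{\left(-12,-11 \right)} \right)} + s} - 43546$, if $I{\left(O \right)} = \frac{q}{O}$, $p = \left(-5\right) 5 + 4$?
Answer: $-43546 + \frac{i \sqrt{3342917}}{19} \approx -43546.0 + 96.23 i$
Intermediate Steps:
$U{\left(F,y \right)} = 8 - y$
$q = 16$ ($q = 4 \cdot 4 = 16$)
$p = -21$ ($p = -25 + 4 = -21$)
$I{\left(O \right)} = \frac{16}{O}$
$s = -9261$ ($s = \left(-21\right)^{3} = -9261$)
$\sqrt{I{\left(U{\left(-12,-11 \right)} \right)} + s} - 43546 = \sqrt{\frac{16}{8 - -11} - 9261} - 43546 = \sqrt{\frac{16}{8 + 11} - 9261} - 43546 = \sqrt{\frac{16}{19} - 9261} - 43546 = \sqrt{- \frac{175943}{19}} - 43546 = \frac{i \sqrt{3342917}}{19} - 43546 = -43546 + \frac{i \sqrt{3342917}}{19}$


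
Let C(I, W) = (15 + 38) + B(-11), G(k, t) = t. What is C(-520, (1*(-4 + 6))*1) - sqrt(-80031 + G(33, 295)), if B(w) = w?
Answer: 42 - 2*I*sqrt(19934) ≈ 42.0 - 282.38*I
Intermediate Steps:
C(I, W) = 42 (C(I, W) = (15 + 38) - 11 = 53 - 11 = 42)
C(-520, (1*(-4 + 6))*1) - sqrt(-80031 + G(33, 295)) = 42 - sqrt(-80031 + 295) = 42 - sqrt(-79736) = 42 - 2*I*sqrt(19934)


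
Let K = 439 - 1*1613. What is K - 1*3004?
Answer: -4178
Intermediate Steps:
K = -1174 (K = 439 - 1613 = -1174)
K - 1*3004 = -1174 - 1*3004 = -1174 - 3004 = -4178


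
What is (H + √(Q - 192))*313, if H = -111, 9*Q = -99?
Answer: -34743 + 313*I*√203 ≈ -34743.0 + 4459.6*I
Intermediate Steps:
Q = -11 (Q = (⅑)*(-99) = -11)
(H + √(Q - 192))*313 = (-111 + √(-11 - 192))*313 = (-111 + √(-203))*313 = (-111 + I*√203)*313 = -34743 + 313*I*√203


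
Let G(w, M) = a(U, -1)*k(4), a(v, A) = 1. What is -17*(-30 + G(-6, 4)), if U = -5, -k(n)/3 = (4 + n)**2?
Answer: 3774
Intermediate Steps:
k(n) = -3*(4 + n)**2
G(w, M) = -192 (G(w, M) = 1*(-3*(4 + 4)**2) = 1*(-3*8**2) = 1*(-3*64) = 1*(-192) = -192)
-17*(-30 + G(-6, 4)) = -17*(-30 - 192) = -17*(-222) = 3774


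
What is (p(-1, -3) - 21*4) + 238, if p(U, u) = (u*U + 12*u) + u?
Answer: 118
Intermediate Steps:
p(U, u) = 13*u + U*u (p(U, u) = (U*u + 12*u) + u = (12*u + U*u) + u = 13*u + U*u)
(p(-1, -3) - 21*4) + 238 = (-3*(13 - 1) - 21*4) + 238 = (-3*12 - 84) + 238 = (-36 - 84) + 238 = -120 + 238 = 118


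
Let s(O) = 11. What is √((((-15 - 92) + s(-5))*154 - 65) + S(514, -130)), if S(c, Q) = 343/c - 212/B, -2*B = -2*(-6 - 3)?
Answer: I*√35249821366/1542 ≈ 121.76*I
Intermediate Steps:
B = -9 (B = -(-1)*(-6 - 3) = -(-1)*(-9) = -½*18 = -9)
S(c, Q) = 212/9 + 343/c (S(c, Q) = 343/c - 212/(-9) = 343/c - 212*(-⅑) = 343/c + 212/9 = 212/9 + 343/c)
√((((-15 - 92) + s(-5))*154 - 65) + S(514, -130)) = √((((-15 - 92) + 11)*154 - 65) + (212/9 + 343/514)) = √(((-107 + 11)*154 - 65) + (212/9 + 343*(1/514))) = √((-96*154 - 65) + (212/9 + 343/514)) = √((-14784 - 65) + 112055/4626) = √(-14849 + 112055/4626) = √(-68579419/4626) = I*√35249821366/1542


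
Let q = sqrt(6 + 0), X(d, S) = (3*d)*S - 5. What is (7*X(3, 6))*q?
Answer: 343*sqrt(6) ≈ 840.17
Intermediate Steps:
X(d, S) = -5 + 3*S*d (X(d, S) = 3*S*d - 5 = -5 + 3*S*d)
q = sqrt(6) ≈ 2.4495
(7*X(3, 6))*q = (7*(-5 + 3*6*3))*sqrt(6) = (7*(-5 + 54))*sqrt(6) = (7*49)*sqrt(6) = 343*sqrt(6)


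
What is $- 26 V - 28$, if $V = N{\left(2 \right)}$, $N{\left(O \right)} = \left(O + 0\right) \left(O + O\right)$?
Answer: $-236$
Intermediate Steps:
$N{\left(O \right)} = 2 O^{2}$ ($N{\left(O \right)} = O 2 O = 2 O^{2}$)
$V = 8$ ($V = 2 \cdot 2^{2} = 2 \cdot 4 = 8$)
$- 26 V - 28 = \left(-26\right) 8 - 28 = -208 - 28 = -236$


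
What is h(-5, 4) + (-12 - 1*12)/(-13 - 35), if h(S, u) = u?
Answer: 9/2 ≈ 4.5000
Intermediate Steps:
h(-5, 4) + (-12 - 1*12)/(-13 - 35) = 4 + (-12 - 1*12)/(-13 - 35) = 4 + (-12 - 12)/(-48) = 4 - 1/48*(-24) = 4 + 1/2 = 9/2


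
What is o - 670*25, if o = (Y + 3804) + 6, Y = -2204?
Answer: -15144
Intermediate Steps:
o = 1606 (o = (-2204 + 3804) + 6 = 1600 + 6 = 1606)
o - 670*25 = 1606 - 670*25 = 1606 - 16750 = -15144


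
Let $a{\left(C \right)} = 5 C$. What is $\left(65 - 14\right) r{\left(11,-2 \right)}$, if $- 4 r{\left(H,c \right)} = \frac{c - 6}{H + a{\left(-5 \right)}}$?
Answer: $- \frac{51}{7} \approx -7.2857$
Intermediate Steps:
$r{\left(H,c \right)} = - \frac{-6 + c}{4 \left(-25 + H\right)}$ ($r{\left(H,c \right)} = - \frac{\left(c - 6\right) \frac{1}{H + 5 \left(-5\right)}}{4} = - \frac{\left(-6 + c\right) \frac{1}{H - 25}}{4} = - \frac{\left(-6 + c\right) \frac{1}{-25 + H}}{4} = - \frac{\frac{1}{-25 + H} \left(-6 + c\right)}{4} = - \frac{-6 + c}{4 \left(-25 + H\right)}$)
$\left(65 - 14\right) r{\left(11,-2 \right)} = \left(65 - 14\right) \frac{6 - -2}{4 \left(-25 + 11\right)} = 51 \frac{6 + 2}{4 \left(-14\right)} = 51 \cdot \frac{1}{4} \left(- \frac{1}{14}\right) 8 = 51 \left(- \frac{1}{7}\right) = - \frac{51}{7}$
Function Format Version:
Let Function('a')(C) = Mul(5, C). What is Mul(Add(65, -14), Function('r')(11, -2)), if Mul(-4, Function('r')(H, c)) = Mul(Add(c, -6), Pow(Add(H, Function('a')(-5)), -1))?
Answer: Rational(-51, 7) ≈ -7.2857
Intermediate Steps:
Function('r')(H, c) = Mul(Rational(-1, 4), Pow(Add(-25, H), -1), Add(-6, c)) (Function('r')(H, c) = Mul(Rational(-1, 4), Mul(Add(c, -6), Pow(Add(H, Mul(5, -5)), -1))) = Mul(Rational(-1, 4), Mul(Add(-6, c), Pow(Add(H, -25), -1))) = Mul(Rational(-1, 4), Mul(Add(-6, c), Pow(Add(-25, H), -1))) = Mul(Rational(-1, 4), Mul(Pow(Add(-25, H), -1), Add(-6, c))) = Mul(Rational(-1, 4), Pow(Add(-25, H), -1), Add(-6, c)))
Mul(Add(65, -14), Function('r')(11, -2)) = Mul(Add(65, -14), Mul(Rational(1, 4), Pow(Add(-25, 11), -1), Add(6, Mul(-1, -2)))) = Mul(51, Mul(Rational(1, 4), Pow(-14, -1), Add(6, 2))) = Mul(51, Mul(Rational(1, 4), Rational(-1, 14), 8)) = Mul(51, Rational(-1, 7)) = Rational(-51, 7)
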